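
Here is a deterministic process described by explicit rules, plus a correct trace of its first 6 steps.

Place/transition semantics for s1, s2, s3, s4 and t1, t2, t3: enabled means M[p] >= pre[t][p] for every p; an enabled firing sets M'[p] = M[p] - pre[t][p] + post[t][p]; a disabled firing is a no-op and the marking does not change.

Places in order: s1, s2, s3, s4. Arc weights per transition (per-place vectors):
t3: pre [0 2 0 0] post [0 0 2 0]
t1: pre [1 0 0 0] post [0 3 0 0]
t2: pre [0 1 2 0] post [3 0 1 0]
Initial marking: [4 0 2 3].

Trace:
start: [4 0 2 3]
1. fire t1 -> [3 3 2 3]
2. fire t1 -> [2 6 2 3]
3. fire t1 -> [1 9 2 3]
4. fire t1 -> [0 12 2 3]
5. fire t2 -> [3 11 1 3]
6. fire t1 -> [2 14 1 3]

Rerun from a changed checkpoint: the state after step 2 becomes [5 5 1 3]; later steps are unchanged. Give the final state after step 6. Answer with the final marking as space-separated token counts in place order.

2 14 1 3

state after step 2 := [5 5 1 3]
3. fire t1 -> [4 8 1 3]
4. fire t1 -> [3 11 1 3]
5. fire t2 -> [3 11 1 3]
6. fire t1 -> [2 14 1 3]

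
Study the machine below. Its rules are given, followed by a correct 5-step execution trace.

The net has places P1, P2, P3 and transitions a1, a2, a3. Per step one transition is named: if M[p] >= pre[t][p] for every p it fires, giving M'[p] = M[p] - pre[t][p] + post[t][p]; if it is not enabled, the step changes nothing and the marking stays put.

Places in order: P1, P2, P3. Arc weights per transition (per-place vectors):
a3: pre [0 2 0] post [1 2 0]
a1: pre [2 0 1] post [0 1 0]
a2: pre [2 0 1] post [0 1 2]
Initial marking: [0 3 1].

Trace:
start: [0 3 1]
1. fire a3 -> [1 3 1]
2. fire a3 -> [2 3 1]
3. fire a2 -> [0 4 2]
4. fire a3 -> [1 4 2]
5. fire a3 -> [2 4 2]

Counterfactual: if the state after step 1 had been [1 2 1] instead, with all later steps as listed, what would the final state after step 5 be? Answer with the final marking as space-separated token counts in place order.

state after step 1 := [1 2 1]
2. fire a3 -> [2 2 1]
3. fire a2 -> [0 3 2]
4. fire a3 -> [1 3 2]
5. fire a3 -> [2 3 2]

2 3 2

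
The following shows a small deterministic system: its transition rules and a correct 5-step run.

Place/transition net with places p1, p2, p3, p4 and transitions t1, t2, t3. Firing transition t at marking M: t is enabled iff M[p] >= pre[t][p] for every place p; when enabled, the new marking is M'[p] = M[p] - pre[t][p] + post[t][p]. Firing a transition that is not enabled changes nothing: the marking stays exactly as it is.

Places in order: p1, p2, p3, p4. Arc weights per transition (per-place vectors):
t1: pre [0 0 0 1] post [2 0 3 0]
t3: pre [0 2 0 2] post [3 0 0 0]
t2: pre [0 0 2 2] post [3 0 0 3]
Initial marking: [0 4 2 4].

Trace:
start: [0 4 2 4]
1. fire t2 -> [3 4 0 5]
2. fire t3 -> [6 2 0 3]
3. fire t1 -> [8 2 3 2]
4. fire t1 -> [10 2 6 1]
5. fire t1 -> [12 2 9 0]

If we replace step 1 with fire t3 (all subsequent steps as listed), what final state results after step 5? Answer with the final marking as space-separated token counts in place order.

6 0 2 0

(re-executing from step 1 with the substitution; state before step 1: [0 4 2 4])
1. fire t3 -> [3 2 2 2]
2. fire t3 -> [6 0 2 0]
3. fire t1 -> [6 0 2 0]
4. fire t1 -> [6 0 2 0]
5. fire t1 -> [6 0 2 0]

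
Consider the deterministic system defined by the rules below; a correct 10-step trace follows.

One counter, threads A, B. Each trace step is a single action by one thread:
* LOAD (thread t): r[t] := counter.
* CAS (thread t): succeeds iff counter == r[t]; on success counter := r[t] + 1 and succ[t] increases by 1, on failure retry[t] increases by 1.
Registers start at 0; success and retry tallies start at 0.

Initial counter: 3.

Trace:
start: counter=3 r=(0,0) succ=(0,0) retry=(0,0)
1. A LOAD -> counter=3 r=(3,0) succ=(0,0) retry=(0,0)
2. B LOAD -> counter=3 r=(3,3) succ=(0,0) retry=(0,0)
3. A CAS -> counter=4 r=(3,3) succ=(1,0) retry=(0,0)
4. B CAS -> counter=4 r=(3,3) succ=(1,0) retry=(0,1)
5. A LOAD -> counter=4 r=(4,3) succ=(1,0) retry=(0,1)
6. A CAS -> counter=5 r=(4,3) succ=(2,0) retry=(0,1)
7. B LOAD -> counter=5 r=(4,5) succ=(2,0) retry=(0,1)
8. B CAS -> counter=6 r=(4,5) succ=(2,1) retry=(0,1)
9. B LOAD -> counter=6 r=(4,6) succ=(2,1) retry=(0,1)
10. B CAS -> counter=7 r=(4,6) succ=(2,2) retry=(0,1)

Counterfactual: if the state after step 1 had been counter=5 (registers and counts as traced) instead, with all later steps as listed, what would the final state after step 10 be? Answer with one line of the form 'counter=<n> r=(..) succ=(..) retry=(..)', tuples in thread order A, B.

counter=9 r=(6,8) succ=(1,3) retry=(1,0)

state after step 1 := counter=5 r=(3,0) succ=(0,0) retry=(0,0)
2. B LOAD -> counter=5 r=(3,5) succ=(0,0) retry=(0,0)
3. A CAS -> counter=5 r=(3,5) succ=(0,0) retry=(1,0)
4. B CAS -> counter=6 r=(3,5) succ=(0,1) retry=(1,0)
5. A LOAD -> counter=6 r=(6,5) succ=(0,1) retry=(1,0)
6. A CAS -> counter=7 r=(6,5) succ=(1,1) retry=(1,0)
7. B LOAD -> counter=7 r=(6,7) succ=(1,1) retry=(1,0)
8. B CAS -> counter=8 r=(6,7) succ=(1,2) retry=(1,0)
9. B LOAD -> counter=8 r=(6,8) succ=(1,2) retry=(1,0)
10. B CAS -> counter=9 r=(6,8) succ=(1,3) retry=(1,0)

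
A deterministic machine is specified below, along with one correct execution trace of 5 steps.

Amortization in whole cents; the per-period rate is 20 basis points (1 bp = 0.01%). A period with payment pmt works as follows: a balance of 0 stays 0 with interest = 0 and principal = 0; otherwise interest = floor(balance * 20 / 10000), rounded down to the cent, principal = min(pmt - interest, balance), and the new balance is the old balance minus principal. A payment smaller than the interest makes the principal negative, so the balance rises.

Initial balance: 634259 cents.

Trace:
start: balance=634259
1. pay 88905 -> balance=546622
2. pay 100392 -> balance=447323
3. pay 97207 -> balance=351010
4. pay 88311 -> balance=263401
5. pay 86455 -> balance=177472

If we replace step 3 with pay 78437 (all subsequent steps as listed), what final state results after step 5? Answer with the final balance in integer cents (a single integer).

196317

(re-executing from step 3 with the substitution; state before step 3: balance=447323)
3. pay 78437 -> balance=369780
4. pay 88311 -> balance=282208
5. pay 86455 -> balance=196317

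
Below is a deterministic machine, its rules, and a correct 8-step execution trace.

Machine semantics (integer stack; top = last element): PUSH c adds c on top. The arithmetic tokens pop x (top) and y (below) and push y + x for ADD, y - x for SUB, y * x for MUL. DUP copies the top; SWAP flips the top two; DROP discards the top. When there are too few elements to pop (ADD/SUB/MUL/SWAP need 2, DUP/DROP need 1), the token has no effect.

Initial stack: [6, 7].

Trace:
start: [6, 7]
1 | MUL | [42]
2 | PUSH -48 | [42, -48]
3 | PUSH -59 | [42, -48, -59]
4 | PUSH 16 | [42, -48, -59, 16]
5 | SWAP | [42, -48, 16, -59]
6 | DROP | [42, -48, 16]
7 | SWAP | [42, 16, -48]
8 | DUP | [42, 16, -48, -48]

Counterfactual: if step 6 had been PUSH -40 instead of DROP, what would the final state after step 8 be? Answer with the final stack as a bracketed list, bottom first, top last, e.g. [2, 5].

[42, -48, 16, -40, -59, -59]

(re-executing from step 6 with the substitution; state before step 6: [42, -48, 16, -59])
6 | PUSH -40 | [42, -48, 16, -59, -40]
7 | SWAP | [42, -48, 16, -40, -59]
8 | DUP | [42, -48, 16, -40, -59, -59]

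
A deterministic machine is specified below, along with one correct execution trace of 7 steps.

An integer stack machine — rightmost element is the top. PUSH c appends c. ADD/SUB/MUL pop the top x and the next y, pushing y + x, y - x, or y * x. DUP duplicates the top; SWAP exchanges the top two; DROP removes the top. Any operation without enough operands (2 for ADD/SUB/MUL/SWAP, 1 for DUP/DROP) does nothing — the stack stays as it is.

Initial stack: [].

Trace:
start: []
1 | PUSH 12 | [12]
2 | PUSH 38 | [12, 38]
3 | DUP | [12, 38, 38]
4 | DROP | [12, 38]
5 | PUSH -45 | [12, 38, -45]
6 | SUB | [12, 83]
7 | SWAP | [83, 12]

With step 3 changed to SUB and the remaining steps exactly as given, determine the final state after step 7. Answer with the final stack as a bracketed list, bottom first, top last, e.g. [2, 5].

[-45]

(re-executing from step 3 with the substitution; state before step 3: [12, 38])
3 | SUB | [-26]
4 | DROP | []
5 | PUSH -45 | [-45]
6 | SUB | [-45]
7 | SWAP | [-45]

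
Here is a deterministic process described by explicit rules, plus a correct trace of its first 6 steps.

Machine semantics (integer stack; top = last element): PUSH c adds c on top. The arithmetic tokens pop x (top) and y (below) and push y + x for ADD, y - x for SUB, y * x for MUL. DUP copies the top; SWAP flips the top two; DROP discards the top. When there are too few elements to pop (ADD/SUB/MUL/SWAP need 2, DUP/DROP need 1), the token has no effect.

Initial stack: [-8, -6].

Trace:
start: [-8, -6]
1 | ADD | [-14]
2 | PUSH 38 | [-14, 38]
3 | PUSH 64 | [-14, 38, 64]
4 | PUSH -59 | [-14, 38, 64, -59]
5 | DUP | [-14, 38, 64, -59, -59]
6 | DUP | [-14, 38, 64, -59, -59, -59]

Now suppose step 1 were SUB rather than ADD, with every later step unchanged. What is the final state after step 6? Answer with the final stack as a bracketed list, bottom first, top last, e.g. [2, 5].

(re-executing from step 1 with the substitution; state before step 1: [-8, -6])
1 | SUB | [-2]
2 | PUSH 38 | [-2, 38]
3 | PUSH 64 | [-2, 38, 64]
4 | PUSH -59 | [-2, 38, 64, -59]
5 | DUP | [-2, 38, 64, -59, -59]
6 | DUP | [-2, 38, 64, -59, -59, -59]

[-2, 38, 64, -59, -59, -59]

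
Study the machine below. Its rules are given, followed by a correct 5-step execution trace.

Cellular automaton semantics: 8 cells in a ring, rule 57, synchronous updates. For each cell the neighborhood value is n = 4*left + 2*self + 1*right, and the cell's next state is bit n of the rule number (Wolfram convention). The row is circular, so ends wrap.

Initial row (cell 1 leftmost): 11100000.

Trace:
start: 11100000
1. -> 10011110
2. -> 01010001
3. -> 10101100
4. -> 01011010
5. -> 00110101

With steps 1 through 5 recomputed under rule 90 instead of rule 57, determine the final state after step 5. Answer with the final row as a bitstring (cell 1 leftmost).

(re-executing steps 1..5 under rule 90; state before step 1: 11100000)
1. -> 10110001
2. -> 10111011
3. -> 10101010
4. -> 00000000
5. -> 00000000

00000000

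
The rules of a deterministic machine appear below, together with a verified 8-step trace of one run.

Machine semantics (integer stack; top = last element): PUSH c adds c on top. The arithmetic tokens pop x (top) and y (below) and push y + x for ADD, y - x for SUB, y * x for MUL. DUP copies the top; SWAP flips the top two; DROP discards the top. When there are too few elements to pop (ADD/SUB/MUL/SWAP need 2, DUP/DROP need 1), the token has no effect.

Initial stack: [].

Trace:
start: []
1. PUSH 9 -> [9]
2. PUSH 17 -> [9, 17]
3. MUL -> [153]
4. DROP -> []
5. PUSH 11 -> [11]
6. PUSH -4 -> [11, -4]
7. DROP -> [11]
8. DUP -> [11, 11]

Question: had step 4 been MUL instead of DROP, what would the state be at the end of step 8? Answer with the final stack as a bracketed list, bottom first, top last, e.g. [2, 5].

[153, 11, 11]

(re-executing from step 4 with the substitution; state before step 4: [153])
4. MUL -> [153]
5. PUSH 11 -> [153, 11]
6. PUSH -4 -> [153, 11, -4]
7. DROP -> [153, 11]
8. DUP -> [153, 11, 11]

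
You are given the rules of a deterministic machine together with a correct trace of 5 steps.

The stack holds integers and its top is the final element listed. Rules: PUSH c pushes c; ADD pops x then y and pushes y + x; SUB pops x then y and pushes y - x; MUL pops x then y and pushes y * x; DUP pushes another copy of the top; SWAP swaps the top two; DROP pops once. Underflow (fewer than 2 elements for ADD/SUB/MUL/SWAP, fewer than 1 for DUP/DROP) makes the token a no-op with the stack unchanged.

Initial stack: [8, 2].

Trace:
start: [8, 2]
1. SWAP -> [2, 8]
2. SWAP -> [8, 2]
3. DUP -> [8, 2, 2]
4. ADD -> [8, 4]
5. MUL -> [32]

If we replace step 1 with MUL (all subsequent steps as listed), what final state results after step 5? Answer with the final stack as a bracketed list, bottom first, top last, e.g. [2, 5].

[32]

(re-executing from step 1 with the substitution; state before step 1: [8, 2])
1. MUL -> [16]
2. SWAP -> [16]
3. DUP -> [16, 16]
4. ADD -> [32]
5. MUL -> [32]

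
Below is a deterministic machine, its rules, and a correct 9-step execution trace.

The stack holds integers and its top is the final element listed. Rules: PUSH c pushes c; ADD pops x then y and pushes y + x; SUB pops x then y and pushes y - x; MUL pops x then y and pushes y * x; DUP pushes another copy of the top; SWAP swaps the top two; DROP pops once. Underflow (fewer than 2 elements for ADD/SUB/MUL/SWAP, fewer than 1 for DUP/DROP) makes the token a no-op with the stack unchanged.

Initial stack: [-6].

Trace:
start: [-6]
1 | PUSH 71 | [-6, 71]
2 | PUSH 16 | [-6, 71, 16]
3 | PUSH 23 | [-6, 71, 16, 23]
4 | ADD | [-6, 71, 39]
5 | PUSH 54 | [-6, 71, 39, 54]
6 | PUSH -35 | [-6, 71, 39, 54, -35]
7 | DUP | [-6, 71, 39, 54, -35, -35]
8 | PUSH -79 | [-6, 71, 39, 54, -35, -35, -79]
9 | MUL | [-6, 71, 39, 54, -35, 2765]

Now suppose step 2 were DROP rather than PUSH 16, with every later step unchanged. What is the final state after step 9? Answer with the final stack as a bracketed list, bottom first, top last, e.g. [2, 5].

(re-executing from step 2 with the substitution; state before step 2: [-6, 71])
2 | DROP | [-6]
3 | PUSH 23 | [-6, 23]
4 | ADD | [17]
5 | PUSH 54 | [17, 54]
6 | PUSH -35 | [17, 54, -35]
7 | DUP | [17, 54, -35, -35]
8 | PUSH -79 | [17, 54, -35, -35, -79]
9 | MUL | [17, 54, -35, 2765]

[17, 54, -35, 2765]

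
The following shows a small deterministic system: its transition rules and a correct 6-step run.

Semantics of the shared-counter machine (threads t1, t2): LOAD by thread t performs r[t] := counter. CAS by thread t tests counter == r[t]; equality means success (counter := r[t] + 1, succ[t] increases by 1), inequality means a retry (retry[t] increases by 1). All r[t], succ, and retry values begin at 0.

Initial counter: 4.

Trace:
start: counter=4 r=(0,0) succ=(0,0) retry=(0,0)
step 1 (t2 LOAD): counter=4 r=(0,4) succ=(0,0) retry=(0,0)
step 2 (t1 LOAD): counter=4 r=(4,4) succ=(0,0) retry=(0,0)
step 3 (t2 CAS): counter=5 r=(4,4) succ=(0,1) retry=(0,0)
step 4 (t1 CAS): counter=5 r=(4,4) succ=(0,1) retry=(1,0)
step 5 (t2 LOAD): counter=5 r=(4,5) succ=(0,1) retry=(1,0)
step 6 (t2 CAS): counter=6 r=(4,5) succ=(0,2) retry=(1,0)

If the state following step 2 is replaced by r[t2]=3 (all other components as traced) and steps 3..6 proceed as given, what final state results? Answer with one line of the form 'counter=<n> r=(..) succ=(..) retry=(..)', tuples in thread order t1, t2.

state after step 2 := counter=4 r=(4,3) succ=(0,0) retry=(0,0)
step 3 (t2 CAS): counter=4 r=(4,3) succ=(0,0) retry=(0,1)
step 4 (t1 CAS): counter=5 r=(4,3) succ=(1,0) retry=(0,1)
step 5 (t2 LOAD): counter=5 r=(4,5) succ=(1,0) retry=(0,1)
step 6 (t2 CAS): counter=6 r=(4,5) succ=(1,1) retry=(0,1)

counter=6 r=(4,5) succ=(1,1) retry=(0,1)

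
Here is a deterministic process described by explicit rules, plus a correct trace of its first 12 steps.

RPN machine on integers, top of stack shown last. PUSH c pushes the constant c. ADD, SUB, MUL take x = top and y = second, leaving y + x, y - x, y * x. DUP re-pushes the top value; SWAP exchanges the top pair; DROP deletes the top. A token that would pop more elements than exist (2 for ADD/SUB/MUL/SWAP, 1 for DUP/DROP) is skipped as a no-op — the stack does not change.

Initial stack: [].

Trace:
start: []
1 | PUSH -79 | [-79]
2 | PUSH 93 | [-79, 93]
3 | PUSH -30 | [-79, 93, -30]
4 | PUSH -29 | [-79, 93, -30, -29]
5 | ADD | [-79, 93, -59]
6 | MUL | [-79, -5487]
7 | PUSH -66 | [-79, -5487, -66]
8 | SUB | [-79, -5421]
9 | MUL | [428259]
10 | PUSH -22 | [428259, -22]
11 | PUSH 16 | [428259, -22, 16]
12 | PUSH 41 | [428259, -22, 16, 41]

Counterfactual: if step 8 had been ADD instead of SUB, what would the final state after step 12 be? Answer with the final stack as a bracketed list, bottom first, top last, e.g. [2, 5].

[438687, -22, 16, 41]

(re-executing from step 8 with the substitution; state before step 8: [-79, -5487, -66])
8 | ADD | [-79, -5553]
9 | MUL | [438687]
10 | PUSH -22 | [438687, -22]
11 | PUSH 16 | [438687, -22, 16]
12 | PUSH 41 | [438687, -22, 16, 41]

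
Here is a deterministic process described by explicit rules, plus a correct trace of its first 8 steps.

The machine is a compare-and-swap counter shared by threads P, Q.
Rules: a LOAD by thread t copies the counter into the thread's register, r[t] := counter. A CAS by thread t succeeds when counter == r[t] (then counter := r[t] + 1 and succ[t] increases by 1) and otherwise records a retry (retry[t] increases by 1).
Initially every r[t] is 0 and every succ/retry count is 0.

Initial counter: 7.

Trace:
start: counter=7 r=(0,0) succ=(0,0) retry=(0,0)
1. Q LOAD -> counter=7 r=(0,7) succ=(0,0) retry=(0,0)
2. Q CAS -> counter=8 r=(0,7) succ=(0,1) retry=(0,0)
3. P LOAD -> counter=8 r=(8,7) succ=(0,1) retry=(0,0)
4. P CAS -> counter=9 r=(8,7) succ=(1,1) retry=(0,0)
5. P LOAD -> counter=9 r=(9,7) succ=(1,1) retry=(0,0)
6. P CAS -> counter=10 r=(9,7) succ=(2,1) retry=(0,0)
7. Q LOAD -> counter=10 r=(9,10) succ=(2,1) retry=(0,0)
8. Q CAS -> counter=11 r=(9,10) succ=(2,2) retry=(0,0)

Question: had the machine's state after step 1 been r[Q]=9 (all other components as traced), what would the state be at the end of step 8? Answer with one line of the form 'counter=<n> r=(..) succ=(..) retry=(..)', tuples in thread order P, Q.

counter=10 r=(8,9) succ=(2,1) retry=(0,1)

state after step 1 := counter=7 r=(0,9) succ=(0,0) retry=(0,0)
2. Q CAS -> counter=7 r=(0,9) succ=(0,0) retry=(0,1)
3. P LOAD -> counter=7 r=(7,9) succ=(0,0) retry=(0,1)
4. P CAS -> counter=8 r=(7,9) succ=(1,0) retry=(0,1)
5. P LOAD -> counter=8 r=(8,9) succ=(1,0) retry=(0,1)
6. P CAS -> counter=9 r=(8,9) succ=(2,0) retry=(0,1)
7. Q LOAD -> counter=9 r=(8,9) succ=(2,0) retry=(0,1)
8. Q CAS -> counter=10 r=(8,9) succ=(2,1) retry=(0,1)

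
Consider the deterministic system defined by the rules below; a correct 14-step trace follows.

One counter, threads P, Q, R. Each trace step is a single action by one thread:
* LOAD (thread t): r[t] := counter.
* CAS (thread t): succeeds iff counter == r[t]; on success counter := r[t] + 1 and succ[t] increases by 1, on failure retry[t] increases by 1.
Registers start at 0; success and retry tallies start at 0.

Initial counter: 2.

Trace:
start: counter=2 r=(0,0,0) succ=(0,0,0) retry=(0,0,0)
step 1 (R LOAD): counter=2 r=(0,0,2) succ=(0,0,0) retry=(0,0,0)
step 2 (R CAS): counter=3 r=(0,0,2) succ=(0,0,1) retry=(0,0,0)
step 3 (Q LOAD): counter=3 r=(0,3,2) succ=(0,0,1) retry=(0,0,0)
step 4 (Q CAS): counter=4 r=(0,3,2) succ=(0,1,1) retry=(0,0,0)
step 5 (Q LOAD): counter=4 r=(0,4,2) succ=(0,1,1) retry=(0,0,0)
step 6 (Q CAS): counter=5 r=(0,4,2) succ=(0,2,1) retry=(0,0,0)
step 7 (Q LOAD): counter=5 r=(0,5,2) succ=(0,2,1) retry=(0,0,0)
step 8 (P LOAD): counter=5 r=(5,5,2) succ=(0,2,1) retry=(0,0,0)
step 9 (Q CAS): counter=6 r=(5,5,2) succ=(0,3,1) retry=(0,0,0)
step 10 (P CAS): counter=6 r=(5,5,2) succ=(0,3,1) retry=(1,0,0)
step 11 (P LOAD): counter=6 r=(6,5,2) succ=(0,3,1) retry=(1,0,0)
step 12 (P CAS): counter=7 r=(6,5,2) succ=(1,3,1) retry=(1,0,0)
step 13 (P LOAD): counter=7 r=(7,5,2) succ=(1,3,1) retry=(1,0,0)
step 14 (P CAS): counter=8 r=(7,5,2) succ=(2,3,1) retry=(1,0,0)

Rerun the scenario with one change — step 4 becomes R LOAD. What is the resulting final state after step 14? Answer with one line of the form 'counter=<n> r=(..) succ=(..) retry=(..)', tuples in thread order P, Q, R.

counter=7 r=(6,4,3) succ=(2,2,1) retry=(1,0,0)

(re-executing from step 4 with the substitution; state before step 4: counter=3 r=(0,3,2) succ=(0,0,1) retry=(0,0,0))
step 4 (R LOAD): counter=3 r=(0,3,3) succ=(0,0,1) retry=(0,0,0)
step 5 (Q LOAD): counter=3 r=(0,3,3) succ=(0,0,1) retry=(0,0,0)
step 6 (Q CAS): counter=4 r=(0,3,3) succ=(0,1,1) retry=(0,0,0)
step 7 (Q LOAD): counter=4 r=(0,4,3) succ=(0,1,1) retry=(0,0,0)
step 8 (P LOAD): counter=4 r=(4,4,3) succ=(0,1,1) retry=(0,0,0)
step 9 (Q CAS): counter=5 r=(4,4,3) succ=(0,2,1) retry=(0,0,0)
step 10 (P CAS): counter=5 r=(4,4,3) succ=(0,2,1) retry=(1,0,0)
step 11 (P LOAD): counter=5 r=(5,4,3) succ=(0,2,1) retry=(1,0,0)
step 12 (P CAS): counter=6 r=(5,4,3) succ=(1,2,1) retry=(1,0,0)
step 13 (P LOAD): counter=6 r=(6,4,3) succ=(1,2,1) retry=(1,0,0)
step 14 (P CAS): counter=7 r=(6,4,3) succ=(2,2,1) retry=(1,0,0)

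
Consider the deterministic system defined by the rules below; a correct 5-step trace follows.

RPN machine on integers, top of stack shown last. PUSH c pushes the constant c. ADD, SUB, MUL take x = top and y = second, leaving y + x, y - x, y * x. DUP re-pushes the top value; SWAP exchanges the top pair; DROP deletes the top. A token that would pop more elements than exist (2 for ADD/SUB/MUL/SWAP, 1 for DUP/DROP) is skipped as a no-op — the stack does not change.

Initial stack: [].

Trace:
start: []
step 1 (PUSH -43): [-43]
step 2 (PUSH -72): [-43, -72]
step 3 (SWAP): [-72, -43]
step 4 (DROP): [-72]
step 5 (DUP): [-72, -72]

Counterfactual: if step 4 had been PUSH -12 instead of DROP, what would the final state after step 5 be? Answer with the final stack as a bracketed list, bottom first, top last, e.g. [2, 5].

[-72, -43, -12, -12]

(re-executing from step 4 with the substitution; state before step 4: [-72, -43])
step 4 (PUSH -12): [-72, -43, -12]
step 5 (DUP): [-72, -43, -12, -12]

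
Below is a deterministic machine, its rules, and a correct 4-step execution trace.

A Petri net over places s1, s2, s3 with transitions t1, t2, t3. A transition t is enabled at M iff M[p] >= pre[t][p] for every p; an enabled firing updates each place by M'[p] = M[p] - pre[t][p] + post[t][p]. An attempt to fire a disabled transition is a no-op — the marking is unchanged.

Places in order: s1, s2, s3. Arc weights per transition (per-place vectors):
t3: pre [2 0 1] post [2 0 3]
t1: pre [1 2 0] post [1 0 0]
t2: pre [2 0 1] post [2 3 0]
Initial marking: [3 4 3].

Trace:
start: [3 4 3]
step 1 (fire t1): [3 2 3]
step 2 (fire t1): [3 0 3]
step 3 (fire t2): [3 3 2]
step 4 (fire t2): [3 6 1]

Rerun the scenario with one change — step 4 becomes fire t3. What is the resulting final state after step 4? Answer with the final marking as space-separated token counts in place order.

(re-executing from step 4 with the substitution; state before step 4: [3 3 2])
step 4 (fire t3): [3 3 4]

3 3 4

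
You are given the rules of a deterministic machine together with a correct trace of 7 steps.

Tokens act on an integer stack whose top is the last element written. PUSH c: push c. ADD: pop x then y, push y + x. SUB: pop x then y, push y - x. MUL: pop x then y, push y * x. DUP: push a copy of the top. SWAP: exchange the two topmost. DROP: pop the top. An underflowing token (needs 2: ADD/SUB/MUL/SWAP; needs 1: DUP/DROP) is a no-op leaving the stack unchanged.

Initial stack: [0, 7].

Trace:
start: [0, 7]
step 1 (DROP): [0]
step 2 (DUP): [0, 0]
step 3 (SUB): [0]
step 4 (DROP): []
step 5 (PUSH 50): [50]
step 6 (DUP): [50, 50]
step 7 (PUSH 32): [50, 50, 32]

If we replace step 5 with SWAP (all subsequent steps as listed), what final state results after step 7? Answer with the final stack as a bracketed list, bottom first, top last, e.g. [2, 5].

(re-executing from step 5 with the substitution; state before step 5: [])
step 5 (SWAP): []
step 6 (DUP): []
step 7 (PUSH 32): [32]

[32]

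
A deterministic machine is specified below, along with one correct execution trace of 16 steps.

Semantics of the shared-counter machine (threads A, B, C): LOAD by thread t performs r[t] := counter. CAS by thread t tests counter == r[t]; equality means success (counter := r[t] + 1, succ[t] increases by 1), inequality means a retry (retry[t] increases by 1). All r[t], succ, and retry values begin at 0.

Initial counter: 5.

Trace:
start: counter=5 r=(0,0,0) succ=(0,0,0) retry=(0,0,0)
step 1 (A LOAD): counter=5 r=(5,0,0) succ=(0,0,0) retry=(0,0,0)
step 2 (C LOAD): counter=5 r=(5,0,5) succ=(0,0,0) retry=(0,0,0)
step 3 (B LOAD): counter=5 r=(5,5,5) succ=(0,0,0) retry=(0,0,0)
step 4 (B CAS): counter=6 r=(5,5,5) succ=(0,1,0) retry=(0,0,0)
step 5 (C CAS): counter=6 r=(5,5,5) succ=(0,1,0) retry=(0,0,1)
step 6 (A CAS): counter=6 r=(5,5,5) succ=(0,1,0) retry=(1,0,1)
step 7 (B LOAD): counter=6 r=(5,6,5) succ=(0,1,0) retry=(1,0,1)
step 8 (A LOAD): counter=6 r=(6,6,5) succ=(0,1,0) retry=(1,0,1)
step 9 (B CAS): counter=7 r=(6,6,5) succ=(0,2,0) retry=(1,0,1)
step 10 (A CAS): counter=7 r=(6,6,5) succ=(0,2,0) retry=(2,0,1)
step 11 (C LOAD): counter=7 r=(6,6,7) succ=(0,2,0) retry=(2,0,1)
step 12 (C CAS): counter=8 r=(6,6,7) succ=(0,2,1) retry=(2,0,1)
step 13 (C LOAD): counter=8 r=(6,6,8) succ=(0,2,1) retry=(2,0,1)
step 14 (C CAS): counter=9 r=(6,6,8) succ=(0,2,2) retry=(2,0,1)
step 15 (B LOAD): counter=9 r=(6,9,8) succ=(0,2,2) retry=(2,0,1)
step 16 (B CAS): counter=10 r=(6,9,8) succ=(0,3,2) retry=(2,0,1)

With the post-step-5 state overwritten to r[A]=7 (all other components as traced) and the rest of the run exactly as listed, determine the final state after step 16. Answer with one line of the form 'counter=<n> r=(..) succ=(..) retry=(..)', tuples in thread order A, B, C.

state after step 5 := counter=6 r=(7,5,5) succ=(0,1,0) retry=(0,0,1)
step 6 (A CAS): counter=6 r=(7,5,5) succ=(0,1,0) retry=(1,0,1)
step 7 (B LOAD): counter=6 r=(7,6,5) succ=(0,1,0) retry=(1,0,1)
step 8 (A LOAD): counter=6 r=(6,6,5) succ=(0,1,0) retry=(1,0,1)
step 9 (B CAS): counter=7 r=(6,6,5) succ=(0,2,0) retry=(1,0,1)
step 10 (A CAS): counter=7 r=(6,6,5) succ=(0,2,0) retry=(2,0,1)
step 11 (C LOAD): counter=7 r=(6,6,7) succ=(0,2,0) retry=(2,0,1)
step 12 (C CAS): counter=8 r=(6,6,7) succ=(0,2,1) retry=(2,0,1)
step 13 (C LOAD): counter=8 r=(6,6,8) succ=(0,2,1) retry=(2,0,1)
step 14 (C CAS): counter=9 r=(6,6,8) succ=(0,2,2) retry=(2,0,1)
step 15 (B LOAD): counter=9 r=(6,9,8) succ=(0,2,2) retry=(2,0,1)
step 16 (B CAS): counter=10 r=(6,9,8) succ=(0,3,2) retry=(2,0,1)

counter=10 r=(6,9,8) succ=(0,3,2) retry=(2,0,1)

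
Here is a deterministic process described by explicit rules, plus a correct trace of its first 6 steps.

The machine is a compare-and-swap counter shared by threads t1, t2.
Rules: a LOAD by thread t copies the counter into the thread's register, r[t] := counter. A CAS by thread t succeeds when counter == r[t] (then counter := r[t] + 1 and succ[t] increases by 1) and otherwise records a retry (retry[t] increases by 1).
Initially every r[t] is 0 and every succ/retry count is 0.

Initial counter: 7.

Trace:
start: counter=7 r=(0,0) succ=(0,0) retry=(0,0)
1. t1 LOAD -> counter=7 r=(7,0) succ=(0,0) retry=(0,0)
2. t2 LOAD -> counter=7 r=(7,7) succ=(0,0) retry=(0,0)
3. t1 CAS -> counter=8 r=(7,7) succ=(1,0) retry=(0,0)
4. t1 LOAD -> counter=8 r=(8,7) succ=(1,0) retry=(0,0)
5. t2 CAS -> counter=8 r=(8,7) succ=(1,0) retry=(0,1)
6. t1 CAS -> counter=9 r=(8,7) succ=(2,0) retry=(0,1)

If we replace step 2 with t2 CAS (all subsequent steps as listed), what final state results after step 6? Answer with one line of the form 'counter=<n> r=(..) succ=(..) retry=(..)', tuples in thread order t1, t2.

(re-executing from step 2 with the substitution; state before step 2: counter=7 r=(7,0) succ=(0,0) retry=(0,0))
2. t2 CAS -> counter=7 r=(7,0) succ=(0,0) retry=(0,1)
3. t1 CAS -> counter=8 r=(7,0) succ=(1,0) retry=(0,1)
4. t1 LOAD -> counter=8 r=(8,0) succ=(1,0) retry=(0,1)
5. t2 CAS -> counter=8 r=(8,0) succ=(1,0) retry=(0,2)
6. t1 CAS -> counter=9 r=(8,0) succ=(2,0) retry=(0,2)

counter=9 r=(8,0) succ=(2,0) retry=(0,2)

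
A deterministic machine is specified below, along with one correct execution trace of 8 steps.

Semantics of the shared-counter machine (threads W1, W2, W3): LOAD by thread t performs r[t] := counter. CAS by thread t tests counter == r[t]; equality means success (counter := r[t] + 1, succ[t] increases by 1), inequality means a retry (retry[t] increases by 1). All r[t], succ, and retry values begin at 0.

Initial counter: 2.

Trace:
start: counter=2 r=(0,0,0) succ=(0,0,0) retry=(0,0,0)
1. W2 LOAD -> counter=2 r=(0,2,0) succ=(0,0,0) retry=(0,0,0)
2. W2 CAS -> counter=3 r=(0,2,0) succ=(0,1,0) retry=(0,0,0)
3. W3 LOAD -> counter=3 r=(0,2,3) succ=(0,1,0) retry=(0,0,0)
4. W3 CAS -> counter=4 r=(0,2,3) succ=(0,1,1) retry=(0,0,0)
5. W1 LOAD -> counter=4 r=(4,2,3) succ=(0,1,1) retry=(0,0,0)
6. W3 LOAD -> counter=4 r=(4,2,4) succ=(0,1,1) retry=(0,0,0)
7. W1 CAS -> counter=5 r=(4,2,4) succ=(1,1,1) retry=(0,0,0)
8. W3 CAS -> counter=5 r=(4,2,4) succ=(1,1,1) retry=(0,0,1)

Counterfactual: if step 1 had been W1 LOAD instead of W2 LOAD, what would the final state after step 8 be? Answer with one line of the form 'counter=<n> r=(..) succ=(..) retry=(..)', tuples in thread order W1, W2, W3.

(re-executing from step 1 with the substitution; state before step 1: counter=2 r=(0,0,0) succ=(0,0,0) retry=(0,0,0))
1. W1 LOAD -> counter=2 r=(2,0,0) succ=(0,0,0) retry=(0,0,0)
2. W2 CAS -> counter=2 r=(2,0,0) succ=(0,0,0) retry=(0,1,0)
3. W3 LOAD -> counter=2 r=(2,0,2) succ=(0,0,0) retry=(0,1,0)
4. W3 CAS -> counter=3 r=(2,0,2) succ=(0,0,1) retry=(0,1,0)
5. W1 LOAD -> counter=3 r=(3,0,2) succ=(0,0,1) retry=(0,1,0)
6. W3 LOAD -> counter=3 r=(3,0,3) succ=(0,0,1) retry=(0,1,0)
7. W1 CAS -> counter=4 r=(3,0,3) succ=(1,0,1) retry=(0,1,0)
8. W3 CAS -> counter=4 r=(3,0,3) succ=(1,0,1) retry=(0,1,1)

counter=4 r=(3,0,3) succ=(1,0,1) retry=(0,1,1)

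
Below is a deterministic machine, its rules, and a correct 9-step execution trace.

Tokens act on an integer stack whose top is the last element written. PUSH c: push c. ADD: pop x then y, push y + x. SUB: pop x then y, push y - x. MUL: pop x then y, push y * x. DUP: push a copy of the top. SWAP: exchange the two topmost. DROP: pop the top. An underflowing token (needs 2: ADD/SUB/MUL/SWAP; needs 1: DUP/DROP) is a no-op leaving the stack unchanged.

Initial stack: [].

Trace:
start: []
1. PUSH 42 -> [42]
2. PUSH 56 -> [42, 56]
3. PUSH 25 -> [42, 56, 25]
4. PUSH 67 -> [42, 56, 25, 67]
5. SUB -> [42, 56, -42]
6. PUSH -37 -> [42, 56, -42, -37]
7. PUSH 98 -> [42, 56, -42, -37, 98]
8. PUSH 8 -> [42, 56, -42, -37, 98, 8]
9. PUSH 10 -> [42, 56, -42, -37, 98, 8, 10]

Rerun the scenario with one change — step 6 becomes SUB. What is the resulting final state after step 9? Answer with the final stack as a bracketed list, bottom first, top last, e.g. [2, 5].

(re-executing from step 6 with the substitution; state before step 6: [42, 56, -42])
6. SUB -> [42, 98]
7. PUSH 98 -> [42, 98, 98]
8. PUSH 8 -> [42, 98, 98, 8]
9. PUSH 10 -> [42, 98, 98, 8, 10]

[42, 98, 98, 8, 10]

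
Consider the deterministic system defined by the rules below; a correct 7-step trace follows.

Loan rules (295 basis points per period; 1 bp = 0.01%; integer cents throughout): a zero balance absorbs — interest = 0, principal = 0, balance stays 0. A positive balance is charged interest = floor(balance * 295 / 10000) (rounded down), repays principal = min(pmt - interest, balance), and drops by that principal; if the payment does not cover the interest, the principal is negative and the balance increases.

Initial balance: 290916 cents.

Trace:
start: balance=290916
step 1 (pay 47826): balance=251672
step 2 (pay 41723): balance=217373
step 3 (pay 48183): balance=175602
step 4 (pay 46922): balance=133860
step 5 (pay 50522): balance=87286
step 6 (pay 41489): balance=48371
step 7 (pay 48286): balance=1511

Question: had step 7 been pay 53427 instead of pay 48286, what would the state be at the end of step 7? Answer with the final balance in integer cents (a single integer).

0

(re-executing from step 7 with the substitution; state before step 7: balance=48371)
step 7 (pay 53427): balance=0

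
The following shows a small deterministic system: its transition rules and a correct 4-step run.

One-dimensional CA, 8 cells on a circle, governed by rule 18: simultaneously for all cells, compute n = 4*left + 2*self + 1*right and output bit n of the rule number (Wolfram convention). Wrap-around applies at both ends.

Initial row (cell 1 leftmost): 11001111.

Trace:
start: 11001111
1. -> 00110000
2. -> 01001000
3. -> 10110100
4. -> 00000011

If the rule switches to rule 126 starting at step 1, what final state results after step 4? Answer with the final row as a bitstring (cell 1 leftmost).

(re-executing steps 1..4 under rule 126; state before step 1: 11001111)
1. -> 01111000
2. -> 11001100
3. -> 11111111
4. -> 00000000

00000000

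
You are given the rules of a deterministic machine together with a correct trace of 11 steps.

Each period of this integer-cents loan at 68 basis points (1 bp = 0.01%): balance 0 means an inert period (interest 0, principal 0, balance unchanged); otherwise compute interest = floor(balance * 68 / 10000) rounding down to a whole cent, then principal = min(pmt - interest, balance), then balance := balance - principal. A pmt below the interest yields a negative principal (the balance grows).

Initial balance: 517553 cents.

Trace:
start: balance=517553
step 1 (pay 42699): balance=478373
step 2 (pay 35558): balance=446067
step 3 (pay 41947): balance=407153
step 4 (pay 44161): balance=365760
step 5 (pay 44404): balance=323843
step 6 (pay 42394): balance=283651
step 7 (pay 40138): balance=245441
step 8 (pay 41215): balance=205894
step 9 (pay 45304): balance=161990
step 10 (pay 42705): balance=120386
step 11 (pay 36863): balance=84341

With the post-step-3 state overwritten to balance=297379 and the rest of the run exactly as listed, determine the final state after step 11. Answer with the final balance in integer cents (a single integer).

state after step 3 := balance=297379
step 4 (pay 44161): balance=255240
step 5 (pay 44404): balance=212571
step 6 (pay 42394): balance=171622
step 7 (pay 40138): balance=132651
step 8 (pay 41215): balance=92338
step 9 (pay 45304): balance=47661
step 10 (pay 42705): balance=5280
step 11 (pay 36863): balance=0

0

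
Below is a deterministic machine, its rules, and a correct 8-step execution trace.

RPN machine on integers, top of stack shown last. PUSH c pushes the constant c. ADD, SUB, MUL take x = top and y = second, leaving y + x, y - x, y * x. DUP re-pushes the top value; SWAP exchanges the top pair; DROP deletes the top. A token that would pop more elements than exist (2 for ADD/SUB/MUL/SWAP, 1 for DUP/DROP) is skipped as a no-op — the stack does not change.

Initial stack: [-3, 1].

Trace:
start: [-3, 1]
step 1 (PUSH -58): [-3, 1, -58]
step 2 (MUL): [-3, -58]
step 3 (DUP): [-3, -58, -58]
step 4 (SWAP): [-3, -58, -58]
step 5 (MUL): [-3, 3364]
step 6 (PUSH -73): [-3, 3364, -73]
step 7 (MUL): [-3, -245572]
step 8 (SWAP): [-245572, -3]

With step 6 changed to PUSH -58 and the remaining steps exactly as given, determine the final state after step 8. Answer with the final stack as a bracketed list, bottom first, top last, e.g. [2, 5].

[-195112, -3]

(re-executing from step 6 with the substitution; state before step 6: [-3, 3364])
step 6 (PUSH -58): [-3, 3364, -58]
step 7 (MUL): [-3, -195112]
step 8 (SWAP): [-195112, -3]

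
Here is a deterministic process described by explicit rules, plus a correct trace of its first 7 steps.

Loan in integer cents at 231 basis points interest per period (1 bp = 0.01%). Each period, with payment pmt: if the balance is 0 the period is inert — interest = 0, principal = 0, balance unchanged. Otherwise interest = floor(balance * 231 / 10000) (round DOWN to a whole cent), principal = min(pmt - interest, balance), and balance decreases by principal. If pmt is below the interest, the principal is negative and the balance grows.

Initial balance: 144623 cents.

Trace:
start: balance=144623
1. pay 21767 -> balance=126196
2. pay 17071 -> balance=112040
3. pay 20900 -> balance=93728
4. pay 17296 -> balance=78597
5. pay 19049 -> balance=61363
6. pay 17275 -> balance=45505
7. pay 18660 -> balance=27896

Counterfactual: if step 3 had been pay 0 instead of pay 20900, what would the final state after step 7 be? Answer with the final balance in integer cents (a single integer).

50794

(re-executing from step 3 with the substitution; state before step 3: balance=112040)
3. pay 0 -> balance=114628
4. pay 17296 -> balance=99979
5. pay 19049 -> balance=83239
6. pay 17275 -> balance=67886
7. pay 18660 -> balance=50794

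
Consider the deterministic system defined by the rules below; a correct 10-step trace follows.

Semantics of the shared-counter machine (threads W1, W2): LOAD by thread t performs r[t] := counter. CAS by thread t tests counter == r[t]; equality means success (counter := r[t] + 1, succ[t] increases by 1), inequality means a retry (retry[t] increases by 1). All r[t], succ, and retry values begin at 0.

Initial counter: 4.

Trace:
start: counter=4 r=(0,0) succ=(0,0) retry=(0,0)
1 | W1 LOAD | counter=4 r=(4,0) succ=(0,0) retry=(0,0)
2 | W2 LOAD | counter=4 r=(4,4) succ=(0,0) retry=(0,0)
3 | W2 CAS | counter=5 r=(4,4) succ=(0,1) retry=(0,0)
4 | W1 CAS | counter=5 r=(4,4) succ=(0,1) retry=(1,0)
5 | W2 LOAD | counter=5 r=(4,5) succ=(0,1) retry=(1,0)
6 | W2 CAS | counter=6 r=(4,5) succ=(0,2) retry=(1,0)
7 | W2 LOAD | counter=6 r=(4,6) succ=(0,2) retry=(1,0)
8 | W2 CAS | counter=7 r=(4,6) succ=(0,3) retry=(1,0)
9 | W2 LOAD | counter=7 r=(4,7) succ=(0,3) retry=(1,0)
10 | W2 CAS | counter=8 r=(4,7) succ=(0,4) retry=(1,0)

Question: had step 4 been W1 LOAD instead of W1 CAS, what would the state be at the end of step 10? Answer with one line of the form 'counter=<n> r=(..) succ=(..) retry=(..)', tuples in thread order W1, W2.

(re-executing from step 4 with the substitution; state before step 4: counter=5 r=(4,4) succ=(0,1) retry=(0,0))
4 | W1 LOAD | counter=5 r=(5,4) succ=(0,1) retry=(0,0)
5 | W2 LOAD | counter=5 r=(5,5) succ=(0,1) retry=(0,0)
6 | W2 CAS | counter=6 r=(5,5) succ=(0,2) retry=(0,0)
7 | W2 LOAD | counter=6 r=(5,6) succ=(0,2) retry=(0,0)
8 | W2 CAS | counter=7 r=(5,6) succ=(0,3) retry=(0,0)
9 | W2 LOAD | counter=7 r=(5,7) succ=(0,3) retry=(0,0)
10 | W2 CAS | counter=8 r=(5,7) succ=(0,4) retry=(0,0)

counter=8 r=(5,7) succ=(0,4) retry=(0,0)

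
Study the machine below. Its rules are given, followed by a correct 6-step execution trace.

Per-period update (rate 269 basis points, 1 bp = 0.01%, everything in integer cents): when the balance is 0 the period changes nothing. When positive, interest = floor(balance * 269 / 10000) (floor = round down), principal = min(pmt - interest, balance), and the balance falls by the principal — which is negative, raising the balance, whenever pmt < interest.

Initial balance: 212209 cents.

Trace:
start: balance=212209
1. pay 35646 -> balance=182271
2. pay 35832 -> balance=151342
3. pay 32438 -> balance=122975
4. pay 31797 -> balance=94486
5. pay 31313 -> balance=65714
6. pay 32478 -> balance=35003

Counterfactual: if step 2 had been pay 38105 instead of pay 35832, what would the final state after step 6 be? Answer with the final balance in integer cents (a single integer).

(re-executing from step 2 with the substitution; state before step 2: balance=182271)
2. pay 38105 -> balance=149069
3. pay 32438 -> balance=120640
4. pay 31797 -> balance=92088
5. pay 31313 -> balance=63252
6. pay 32478 -> balance=32475

32475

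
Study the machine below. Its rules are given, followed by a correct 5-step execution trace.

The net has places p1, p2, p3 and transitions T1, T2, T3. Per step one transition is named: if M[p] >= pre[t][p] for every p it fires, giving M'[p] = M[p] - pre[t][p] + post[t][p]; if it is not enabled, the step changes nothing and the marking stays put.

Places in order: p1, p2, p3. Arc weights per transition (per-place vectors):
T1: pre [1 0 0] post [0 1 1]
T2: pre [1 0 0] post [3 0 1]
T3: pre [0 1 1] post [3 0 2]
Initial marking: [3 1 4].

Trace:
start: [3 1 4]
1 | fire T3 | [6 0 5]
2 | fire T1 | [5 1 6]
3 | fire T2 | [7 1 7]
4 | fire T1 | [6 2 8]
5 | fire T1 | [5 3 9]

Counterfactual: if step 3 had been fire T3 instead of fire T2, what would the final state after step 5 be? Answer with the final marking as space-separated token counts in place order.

6 2 9

(re-executing from step 3 with the substitution; state before step 3: [5 1 6])
3 | fire T3 | [8 0 7]
4 | fire T1 | [7 1 8]
5 | fire T1 | [6 2 9]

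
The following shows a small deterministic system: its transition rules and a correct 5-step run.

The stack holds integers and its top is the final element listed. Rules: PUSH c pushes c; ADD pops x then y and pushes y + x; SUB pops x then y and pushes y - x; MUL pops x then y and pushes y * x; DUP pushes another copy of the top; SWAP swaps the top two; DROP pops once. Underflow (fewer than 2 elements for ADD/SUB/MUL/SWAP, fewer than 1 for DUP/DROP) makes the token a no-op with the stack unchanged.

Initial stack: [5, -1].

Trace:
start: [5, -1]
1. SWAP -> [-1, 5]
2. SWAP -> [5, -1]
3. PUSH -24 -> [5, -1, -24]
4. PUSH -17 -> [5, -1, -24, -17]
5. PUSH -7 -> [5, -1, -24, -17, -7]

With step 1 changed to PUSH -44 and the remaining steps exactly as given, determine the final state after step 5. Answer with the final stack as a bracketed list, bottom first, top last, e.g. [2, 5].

[5, -44, -1, -24, -17, -7]

(re-executing from step 1 with the substitution; state before step 1: [5, -1])
1. PUSH -44 -> [5, -1, -44]
2. SWAP -> [5, -44, -1]
3. PUSH -24 -> [5, -44, -1, -24]
4. PUSH -17 -> [5, -44, -1, -24, -17]
5. PUSH -7 -> [5, -44, -1, -24, -17, -7]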